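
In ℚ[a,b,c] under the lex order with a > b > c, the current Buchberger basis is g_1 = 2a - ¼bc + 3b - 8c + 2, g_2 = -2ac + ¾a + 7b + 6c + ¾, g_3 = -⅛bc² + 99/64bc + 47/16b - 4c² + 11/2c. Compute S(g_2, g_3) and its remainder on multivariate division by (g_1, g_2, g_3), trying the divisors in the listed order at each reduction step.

lcm(LM(g_2), LM(g_3)) = abc².
S = (lcm/LT(g_2))·g_2 − (lcm/LT(g_3))·g_3 = 12abc + 47/2ab - 32ac² + 44ac - 7/2b²c - 3bc² - ⅜bc.
Reduce S modulo (g_1, g_2, g_3) in that order:
  leading term abc: subtract (6bc)·g_1 from 12abc + 47/2ab - 32ac² + 44ac - 7/2b²c - 3bc² - ⅜bc → 47/2ab - 32ac² + 44ac + 3/2b²c² - 43/2b²c + 45bc² - 99/8bc
  leading term ab: subtract (47/4b)·g_1 from 47/2ab - 32ac² + 44ac + 3/2b²c² - 43/2b²c + 45bc² - 99/8bc → -32ac² + 44ac + 3/2b²c² - 297/16b²c - 141/4b² + 45bc² + 653/8bc - 47/2b
  leading term ac²: subtract (-16c²)·g_1 from -32ac² + 44ac + 3/2b²c² - 297/16b²c - 141/4b² + 45bc² + 653/8bc - 47/2b → 44ac + 3/2b²c² - 297/16b²c - 141/4b² - 4bc³ + 93bc² + 653/8bc - 47/2b - 128c³ + 32c²
  leading term ac: subtract (22c)·g_1 from 44ac + 3/2b²c² - 297/16b²c - 141/4b² - 4bc³ + 93bc² + 653/8bc - 47/2b - 128c³ + 32c² → 3/2b²c² - 297/16b²c - 141/4b² - 4bc³ + 197/2bc² + 125/8bc - 47/2b - 128c³ + 208c² - 44c
  leading term b²c²: subtract (-12b)·g_3 from 3/2b²c² - 297/16b²c - 141/4b² - 4bc³ + 197/2bc² + 125/8bc - 47/2b - 128c³ + 208c² - 44c → -4bc³ + 101/2bc² + 653/8bc - 47/2b - 128c³ + 208c² - 44c
  leading term bc³: subtract (32c)·g_3 from -4bc³ + 101/2bc² + 653/8bc - 47/2b - 128c³ + 208c² - 44c → bc² - 99/8bc - 47/2b + 32c² - 44c
  leading term bc²: subtract (-8)·g_3 from bc² - 99/8bc - 47/2b + 32c² - 44c → 0
The remainder is 0, so this S-polynomial contributes no new basis element.

S(g_2, g_3) = 12abc + 47/2ab - 32ac² + 44ac - 7/2b²c - 3bc² - ⅜bc; remainder on division = 0.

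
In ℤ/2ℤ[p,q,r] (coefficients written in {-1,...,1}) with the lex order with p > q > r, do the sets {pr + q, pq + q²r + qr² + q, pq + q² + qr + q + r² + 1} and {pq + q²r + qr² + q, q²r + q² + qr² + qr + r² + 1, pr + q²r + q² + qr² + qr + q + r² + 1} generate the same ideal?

For a fixed monomial order, each ideal has a unique reduced Gröbner basis; comparing bases decides equality.
Buchberger on the first generating set:
f_1 = pr + q, LT = pr.
f_2 = pq + q²r + qr² + q, LT = pq.
f_3 = pq + q² + qr + q + r² + 1, LT = pq.

S(f_1,f_2): lcm = pqr. S = q²r² + q² + qr³ + qr.
  reduce S modulo (f_1, f_2, f_3):
  remainder q²r² + q² + qr³ + qr ≠ 0; add g_4 = q²r² + q² + qr³ + qr to the basis.

S(f_1,f_3): lcm = pqr. S = q²r + q² + qr² + qr + r³ + r.
  reduce S modulo (f_1, f_2, f_3, g_4):
  remainder q²r + q² + qr² + qr + r³ + r ≠ 0; add g_5 = q²r + q² + qr² + qr + r³ + r to the basis.

S(f_2,f_3): lcm = pq. S = q²r + q² + qr² + qr + r² + 1.
  reduce S modulo (f_1, f_2, f_3, g_4, g_5):
  remainder r³ + r² + r + 1 ≠ 0; add g_6 = r³ + r² + r + 1 to the basis.

S(f_1,g_6): lcm = pr³. S = pr² + pr + p + qr².
  reduce S modulo (f_1, f_2, f_3, g_4, g_5, g_6):
  remainder p + qr² + qr + q ≠ 0; add g_7 = p + qr² + qr + q to the basis.

The other S-polynomials (S(f_1,g_4), S(f_2,g_4), S(f_3,g_4), S(f_1,g_5), S(f_2,g_5), S(f_3,g_5), S(g_4,g_5), S(f_2,g_6), S(f_3,g_6), S(g_4,g_6), S(g_5,g_6), S(f_1,g_7), S(f_2,g_7), S(f_3,g_7), S(g_4,g_7), S(g_5,g_7), S(g_6,g_7)) all reduce to 0 modulo the current basis, so we have a Gröbner basis.
Inter-reduce: drop elements whose leading term is divisible by another's, tail-reduce, and make monic.
Reduced Gröbner basis: {p + qr² + qr + q, q²r + q² + qr² + qr + r² + 1, r³ + r² + r + 1}.

Buchberger on the second generating set:
h_1 = pq + q²r + qr² + q, LT = pq.
h_2 = q²r + q² + qr² + qr + r² + 1, LT = q²r.
h_3 = pr + q²r + q² + qr² + qr + q + r² + 1, LT = pr.

S(h_1,h_2): lcm = pq²r. S = pq² + pqr² + pqr + pr² + p + q³r² + q²r³ + q²r.
  reduce S modulo (h_1, h_2, h_3):
  remainder p + qr³ + r⁴ + 1 ≠ 0; add k_4 = p + qr³ + r⁴ + 1 to the basis.

S(h_1,h_3): lcm = pqr. S = q³r + q³ + q²r + q² + qr³ + qr² + qr + q.
  reduce S modulo (h_1, h_2, h_3, k_4):
  remainder r³ + r² + r + 1 ≠ 0; add k_5 = r³ + r² + r + 1 to the basis.

The other S-polynomials (S(h_2,h_3), S(h_1,k_4), S(h_2,k_4), S(h_3,k_4), S(h_1,k_5), S(h_2,k_5), S(h_3,k_5), S(k_4,k_5)) all reduce to 0 modulo the current basis, so we have a Gröbner basis.
Inter-reduce: drop elements whose leading term is divisible by another's, tail-reduce, and make monic.
Reduced Gröbner basis: {p + qr² + qr + q, q²r + q² + qr² + qr + r² + 1, r³ + r² + r + 1}.

The two bases agree; hence the ideals are identical.

Yes, the ideals are equal.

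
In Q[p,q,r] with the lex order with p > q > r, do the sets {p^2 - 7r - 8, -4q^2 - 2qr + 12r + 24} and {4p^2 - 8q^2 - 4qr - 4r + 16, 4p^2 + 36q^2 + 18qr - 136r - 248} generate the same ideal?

Since reduced Gröbner bases are canonical representatives of ideals under a given ordering, it suffices to compute and compare them.
Buchberger on the first generating set:
f_1 = p^2 - 7r - 8, LT = p^2.
f_2 = -4q^2 - 2qr + 12r + 24, LT = q^2.

The S-polynomials (S(f_1,f_2)) all reduce to 0 modulo the current basis, so we have a Gröbner basis.
Inter-reduce: drop elements whose leading term is divisible by another's, tail-reduce, and make monic.
Reduced Gröbner basis: {p^2 - 7r - 8, q^2 + 1/2qr - 3r - 6}.

Buchberger on the second generating set:
h_1 = 4p^2 - 8q^2 - 4qr - 4r + 16, LT = p^2.
h_2 = 4p^2 + 36q^2 + 18qr - 136r - 248, LT = p^2.

S(h_1,h_2): lcm = p^2. S = -11q^2 - 11/2qr + 33r + 66.
  reduce S modulo (h_1, h_2):
  remainder -11q^2 - 11/2qr + 33r + 66 ≠ 0; add k_3 = -11q^2 - 11/2qr + 33r + 66 to the basis.

The other S-polynomials (S(h_1,k_3), S(h_2,k_3)) all reduce to 0 modulo the current basis, so we have a Gröbner basis.
Inter-reduce: drop elements whose leading term is divisible by another's, tail-reduce, and make monic.
Reduced Gröbner basis: {p^2 - 7r - 8, q^2 + 1/2qr - 3r - 6}.

These coincide, so the ideals are equal.

Yes, the ideals are equal.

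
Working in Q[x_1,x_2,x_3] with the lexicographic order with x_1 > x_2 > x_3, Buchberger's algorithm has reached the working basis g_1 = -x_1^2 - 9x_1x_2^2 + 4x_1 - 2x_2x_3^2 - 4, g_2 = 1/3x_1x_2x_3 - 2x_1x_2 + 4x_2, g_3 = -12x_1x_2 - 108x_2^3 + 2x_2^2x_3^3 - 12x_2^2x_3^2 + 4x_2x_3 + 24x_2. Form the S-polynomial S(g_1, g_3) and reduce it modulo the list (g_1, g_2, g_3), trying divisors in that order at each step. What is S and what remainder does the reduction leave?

lcm(LM(g_1), LM(g_3)) = x_1^2x_2.
S = (lcm/LT(g_1))·g_1 − (lcm/LT(g_3))·g_3 = 1/6x_1x_2^2x_3^3 - x_1x_2^2x_3^2 + 1/3x_1x_2x_3 - 2x_1x_2 + 2x_2^2x_3^2 + 4x_2.
Reduce S modulo (g_1, g_2, g_3) in that order:
  leading term x_1x_2^2x_3^3: subtract (1/2x_2x_3^2)·g_2 from 1/6x_1x_2^2x_3^3 - x_1x_2^2x_3^2 + 1/3x_1x_2x_3 - 2x_1x_2 + 2x_2^2x_3^2 + 4x_2 → 1/3x_1x_2x_3 - 2x_1x_2 + 4x_2
  leading term x_1x_2x_3: subtract (1)·g_2 from 1/3x_1x_2x_3 - 2x_1x_2 + 4x_2 → 0
The remainder is 0, so this S-polynomial contributes no new basis element.

S(g_1, g_3) = 1/6x_1x_2^2x_3^3 - x_1x_2^2x_3^2 + 1/3x_1x_2x_3 - 2x_1x_2 + 2x_2^2x_3^2 + 4x_2; remainder on division = 0.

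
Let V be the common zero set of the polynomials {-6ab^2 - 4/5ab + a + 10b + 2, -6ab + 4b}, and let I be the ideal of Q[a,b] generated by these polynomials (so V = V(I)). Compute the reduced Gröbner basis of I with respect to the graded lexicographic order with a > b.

G = {a^2 + 4/3a - 4/3, ab - 2/3b, b^2 - 1/4a - 71/30b - 1/2}

f_1 = -6ab^2 - 4/5ab + a + 10b + 2, LT = ab^2.
f_2 = -6ab + 4b, LT = ab.

S(f_1,f_2): lcm = ab^2. S = 2/15ab + 2/3b^2 - 1/6a - 5/3b - 1/3.
  leading term ab: subtract (-1/45)·f_2 from 2/15ab + 2/3b^2 - 1/6a - 5/3b - 1/3 → 2/3b^2 - 1/6a - 71/45b - 1/3
  leading term b^2: no divisor's leading term divides it; move 2/3b^2 to the remainder.
  leading term a: no divisor's leading term divides it; move -1/6a to the remainder.
  leading term b: no divisor's leading term divides it; move -71/45b to the remainder.
  leading term 1: no divisor's leading term divides it; move -1/3 to the remainder.
  remainder 2/3b^2 - 1/6a - 71/45b - 1/3 ≠ 0; add g_3 = 2/3b^2 - 1/6a - 71/45b - 1/3 to the basis.

S(f_1,g_3): lcm = ab^2. S = 1/4a^2 + 5/2ab + 1/3a - 5/3b - 1/3.
  leading term a^2: no divisor's leading term divides it; move 1/4a^2 to the remainder.
  leading term ab: subtract (-5/12)·f_2 from 5/2ab + 1/3a - 5/3b - 1/3 → 1/3a - 1/3
  leading term a: no divisor's leading term divides it; move 1/3a to the remainder.
  leading term 1: no divisor's leading term divides it; move -1/3 to the remainder.
  remainder 1/4a^2 + 1/3a - 1/3 ≠ 0; add g_4 = 1/4a^2 + 1/3a - 1/3 to the basis.

The other S-polynomials (S(f_2,g_3), S(f_1,g_4), S(f_2,g_4), S(g_3,g_4)) all reduce to 0 modulo the current basis, so we have a Gröbner basis.
Inter-reduce: drop elements whose leading term is divisible by another's, tail-reduce, and make monic.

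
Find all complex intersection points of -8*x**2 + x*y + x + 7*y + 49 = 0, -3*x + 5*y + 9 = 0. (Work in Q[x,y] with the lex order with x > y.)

Compute a lex Gröbner basis by Buchberger's algorithm.
f_1 = -8*x**2 + x*y + x + 7*y + 49, LT = x**2.
f_2 = -3*x + 5*y + 9, LT = x.

S(f_1,f_2): lcm = x**2. S = 37/24*x*y + 23/8*x - 7/8*y - 49/8.
  leading term x*y: subtract (-37/72*y)·f_2 from 37/24*x*y + 23/8*x - 7/8*y - 49/8 → 23/8*x + 185/72*y**2 + 15/4*y - 49/8
  leading term x: subtract (-23/24)·f_2 from 23/8*x + 185/72*y**2 + 15/4*y - 49/8 → 185/72*y**2 + 205/24*y + 5/2
  leading term y**2: no divisor's leading term divides it; move 185/72*y**2 to the remainder.
  leading term y: no divisor's leading term divides it; move 205/24*y to the remainder.
  leading term 1: no divisor's leading term divides it; move 5/2 to the remainder.
  remainder 185/72*y**2 + 205/24*y + 5/2 ≠ 0; add h_3 = 185/72*y**2 + 205/24*y + 5/2 to the basis.

S(f_1,h_3): leading monomials are coprime, so the S-polynomial reduces to 0 (Buchberger's first criterion).
S(f_2,h_3): leading monomials are coprime, so the S-polynomial reduces to 0 (Buchberger's first criterion).
Every S-polynomial of the final basis reduces to 0, so we have a Gröbner basis.
Inter-reduce: drop elements whose leading term is divisible by another's, tail-reduce, and make monic.
Reduced Gröbner basis: {x - 5/3*y - 3, y**2 + 123/37*y + 36/37}.

Elimination: the polynomial y**2 + 123/37*y + 36/37 lies in the elimination ideal for y, so y ∈ {-3, -12/37}. For each such y, the remaining basis elements (now univariate) give the rest of the solution.
  y = -3: the earlier basis element becomes x + 2 = 0, giving x = -2 — point (-2, -3).
  y = -12/37: the earlier basis element becomes x - 91/37 = 0, giving x = 91/37 — point (91/37, -12/37).
Check: every point annihilates each of the original generators.

{(-2, -3), (91/37, -12/37)}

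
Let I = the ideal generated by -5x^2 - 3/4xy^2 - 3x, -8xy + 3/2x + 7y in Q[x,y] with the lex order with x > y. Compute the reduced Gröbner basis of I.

f_1 = -5x^2 - 3/4xy^2 - 3x, LT = x^2.
f_2 = -8xy + 3/2x + 7y, LT = xy.

S(f_1,f_2): lcm = x^2y. S = 3/16x^2 + 3/20xy^3 + 59/40xy.
  leading term x^2: subtract (-3/80)·f_1 from 3/16x^2 + 3/20xy^3 + 59/40xy → 3/20xy^3 - 9/320xy^2 + 59/40xy - 9/80x
  leading term xy^3: subtract (-3/160y^2)·f_2 from 3/20xy^3 - 9/320xy^2 + 59/40xy - 9/80x → 59/40xy - 9/80x + 21/160y^3
  leading term xy: subtract (-59/320)·f_2 from 59/40xy - 9/80x + 21/160y^3 → 21/128x + 21/160y^3 + 413/320y
  leading term x: no divisor's leading term divides it; move 21/128x to the remainder.
  leading term y^3: no divisor's leading term divides it; move 21/160y^3 to the remainder.
  leading term y: no divisor's leading term divides it; move 413/320y to the remainder.
  remainder 21/128x + 21/160y^3 + 413/320y ≠ 0; add g_3 = 21/128x + 21/160y^3 + 413/320y to the basis.

S(f_2,g_3): lcm = xy. S = -3/16x - 4/5y^4 - 118/15y^2 - 7/8y.
  leading term x: subtract (-8/7)·g_3 from -3/16x - 4/5y^4 - 118/15y^2 - 7/8y → -4/5y^4 + 3/20y^3 - 118/15y^2 + 3/5y
  leading term y^4: no divisor's leading term divides it; move -4/5y^4 to the remainder.
  leading term y^3: no divisor's leading term divides it; move 3/20y^3 to the remainder.
  leading term y^2: no divisor's leading term divides it; move -118/15y^2 to the remainder.
  leading term y: no divisor's leading term divides it; move 3/5y to the remainder.
  remainder -4/5y^4 + 3/20y^3 - 118/15y^2 + 3/5y ≠ 0; add g_4 = -4/5y^4 + 3/20y^3 - 118/15y^2 + 3/5y to the basis.

The other S-polynomials (S(f_1,g_3), S(f_1,g_4), S(f_2,g_4), S(g_3,g_4)) all reduce to 0 modulo the current basis, so we have a Gröbner basis.
Inter-reduce: drop elements whose leading term is divisible by another's, tail-reduce, and make monic.

G = {x + 4/5y^3 + 118/15y, y^4 - 3/16y^3 + 59/6y^2 - 3/4y}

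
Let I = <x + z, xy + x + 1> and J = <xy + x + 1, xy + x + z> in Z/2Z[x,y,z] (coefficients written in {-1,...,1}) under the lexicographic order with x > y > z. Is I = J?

No, the ideals differ.

Equality of ideals is decidable: compute both reduced Gröbner bases (unique for the ordering) and check whether they agree.
Buchberger on the first generating set:
f_1 = x + z, LT = x.
f_2 = xy + x + 1, LT = xy.

S(f_1,f_2): lcm = xy. S = x + yz + 1.
  leading term x: subtract (1)·f_1 from x + yz + 1 → yz + z + 1
  leading term yz: no divisor's leading term divides it; move yz to the remainder.
  leading term z: no divisor's leading term divides it; move z to the remainder.
  leading term 1: no divisor's leading term divides it; move 1 to the remainder.
  remainder yz + z + 1 ≠ 0; add g_3 = yz + z + 1 to the basis.

The other S-polynomials (S(f_1,g_3), S(f_2,g_3)) all reduce to 0 modulo the current basis, so we have a Gröbner basis.
Inter-reduce: drop elements whose leading term is divisible by another's, tail-reduce, and make monic.
Reduced Gröbner basis: {x + z, yz + z + 1}.

Buchberger on the second generating set:
h_1 = xy + x + 1, LT = xy.
h_2 = xy + x + z, LT = xy.

S(h_1,h_2): lcm = xy. S = z + 1.
  leading term z: no divisor's leading term divides it; move z to the remainder.
  leading term 1: no divisor's leading term divides it; move 1 to the remainder.
  remainder z + 1 ≠ 0; add k_3 = z + 1 to the basis.

The other S-polynomials (S(h_1,k_3), S(h_2,k_3)) all reduce to 0 modulo the current basis, so we have a Gröbner basis.
Inter-reduce: drop elements whose leading term is divisible by another's, tail-reduce, and make monic.
Reduced Gröbner basis: {xy + x + 1, z + 1}.

These differ, so the ideals are not equal.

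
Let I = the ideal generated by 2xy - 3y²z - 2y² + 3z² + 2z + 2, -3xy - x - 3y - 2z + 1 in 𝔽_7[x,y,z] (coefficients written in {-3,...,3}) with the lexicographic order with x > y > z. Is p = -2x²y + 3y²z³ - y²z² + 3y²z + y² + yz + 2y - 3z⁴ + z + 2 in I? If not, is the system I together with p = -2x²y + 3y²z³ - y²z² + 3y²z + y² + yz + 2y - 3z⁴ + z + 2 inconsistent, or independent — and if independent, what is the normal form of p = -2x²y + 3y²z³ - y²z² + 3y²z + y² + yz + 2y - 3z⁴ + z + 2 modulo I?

First compute the reduced Gröbner basis of I by Buchberger's algorithm.
f_1 = 2xy - 3y²z - 2y² + 3z² + 2z + 2, LT = xy.
f_2 = -3xy - x - 3y - 2z + 1, LT = xy.

S(f_1,f_2): lcm = xy. S = 2x + 2y²z - y² - y - 2z² - 2z - 1.
  leading term x: no divisor's leading term divides it; move 2x to the remainder.
  leading term y²z: no divisor's leading term divides it; move 2y²z to the remainder.
  leading term y²: no divisor's leading term divides it; move -y² to the remainder.
  leading term y: no divisor's leading term divides it; move -y to the remainder.
  leading term z²: no divisor's leading term divides it; move -2z² to the remainder.
  leading term z: no divisor's leading term divides it; move -2z to the remainder.
  leading term 1: no divisor's leading term divides it; move -1 to the remainder.
  remainder 2x + 2y²z - y² - y - 2z² - 2z - 1 ≠ 0; add h_3 = 2x + 2y²z - y² - y - 2z² - 2z - 1 to the basis.

S(f_1,h_3): lcm = xy. S = -y³z - 3y³ + 2y²z + 3y² + yz² + yz - 3y - 2z² + z + 1.
  leading term y³z: no divisor's leading term divides it; move -y³z to the remainder.
  leading term y³: no divisor's leading term divides it; move -3y³ to the remainder.
  leading term y²z: no divisor's leading term divides it; move 2y²z to the remainder.
  leading term y²: no divisor's leading term divides it; move 3y² to the remainder.
  leading term yz²: no divisor's leading term divides it; move yz² to the remainder.
  leading term yz: no divisor's leading term divides it; move yz to the remainder.
  leading term y: no divisor's leading term divides it; move -3y to the remainder.
  leading term z²: no divisor's leading term divides it; move -2z² to the remainder.
  leading term z: no divisor's leading term divides it; move z to the remainder.
  leading term 1: no divisor's leading term divides it; move 1 to the remainder.
  remainder -y³z - 3y³ + 2y²z + 3y² + yz² + yz - 3y - 2z² + z + 1 ≠ 0; add h_4 = -y³z - 3y³ + 2y²z + 3y² + yz² + yz - 3y - 2z² + z + 1 to the basis.

The other S-polynomials (S(f_2,h_3), S(f_1,h_4), S(f_2,h_4), S(h_3,h_4)) all reduce to 0 modulo the current basis, so we have a Gröbner basis.
Inter-reduce: drop elements whose leading term is divisible by another's, tail-reduce, and make monic.
Reduced Gröbner basis: {x + y²z + 3y² + 3y - z² - z + 3, y³z + 3y³ - 2y²z - 3y² - yz² - yz + 3y + 2z² - z - 1}.
Label its elements g_1 = x + y²z + 3y² + 3y - z² - z + 3, g_2 = y³z + 3y³ - 2y²z - 3y² - yz² - yz + 3y + 2z² - z - 1.

Reduce p = -2x²y + 3y²z³ - y²z² + 3y²z + y² + yz + 2y - 3z⁴ + z + 2 modulo G:
  leading term x²y: subtract (-2xy)·g_1 from -2x²y + 3y²z³ - y²z² + 3y²z + y² + yz + 2y - 3z⁴ + z + 2 → 2xy³z - xy³ - xy² - 2xyz² - 2xyz - xy + 3y²z³ - y²z² + 3y²z + y² + yz + 2y - 3z⁴ + z + 2
  leading term xy³z: subtract (2y³z)·g_1 from 2xy³z - xy³ - xy² - 2xyz² - 2xyz - xy + 3y²z³ - y²z² + 3y²z + y² + yz + 2y - 3z⁴ + z + 2 → -xy³ - xy² - 2xyz² - 2xyz - xy - 2y⁵z² + y⁵z + y⁴z + 2y³z³ + 2y³z² + y³z + 3y²z³ - y²z² + 3y²z + y² + yz + 2y - 3z⁴ + z + 2
  leading term xy³: subtract (-y³)·g_1 from -xy³ - xy² - 2xyz² - 2xyz - xy - 2y⁵z² + y⁵z + y⁴z + 2y³z³ + 2y³z² + y³z + 3y²z³ - y²z² + 3y²z + y² + yz + 2y - 3z⁴ + z + 2 → -xy² - 2xyz² - 2xyz - xy - 2y⁵z² + 2y⁵z + 3y⁵ + y⁴z + 3y⁴ + 2y³z³ + y³z² + 3y³ + 3y²z³ - y²z² + 3y²z + y² + yz + 2y - 3z⁴ + z + 2
  leading term xy²: subtract (-y²)·g_1 from -xy² - 2xyz² - 2xyz - xy - 2y⁵z² + 2y⁵z + 3y⁵ + y⁴z + 3y⁴ + 2y³z³ + y³z² + 3y³ + 3y²z³ - y²z² + 3y²z + y² + yz + 2y - 3z⁴ + z + 2 → -2xyz² - 2xyz - xy - 2y⁵z² + 2y⁵z + 3y⁵ + 2y⁴z - y⁴ + 2y³z³ + y³z² - y³ + 3y²z³ - 2y²z² + 2y²z - 3y² + yz + 2y - 3z⁴ + z + 2
  leading term xyz²: subtract (-2yz²)·g_1 from -2xyz² - 2xyz - xy - 2y⁵z² + 2y⁵z + 3y⁵ + 2y⁴z - y⁴ + 2y³z³ + y³z² - y³ + 3y²z³ - 2y²z² + 2y²z - 3y² + yz + 2y - 3z⁴ + z + 2 → -2xyz - xy - 2y⁵z² + 2y⁵z + 3y⁵ + 2y⁴z - y⁴ - 3y³z³ - y³ + 3y²z³ - 3y²z² + 2y²z - 3y² - 2yz⁴ - 2yz³ - yz² + yz + 2y - 3z⁴ + z + 2
  leading term xyz: subtract (-2yz)·g_1 from -2xyz - xy - 2y⁵z² + 2y⁵z + 3y⁵ + 2y⁴z - y⁴ - 3y³z³ - y³ + 3y²z³ - 3y²z² + 2y²z - 3y² - 2yz⁴ - 2yz³ - yz² + yz + 2y - 3z⁴ + z + 2 → -xy - 2y⁵z² + 2y⁵z + 3y⁵ + 2y⁴z - y⁴ - 3y³z³ + 2y³z² - y³z - y³ + 3y²z³ - 3y²z² + y²z - 3y² - 2yz⁴ + 3yz³ - 3yz² + 2y - 3z⁴ + z + 2
  leading term xy: subtract (-y)·g_1 from -xy - 2y⁵z² + 2y⁵z + 3y⁵ + 2y⁴z - y⁴ - 3y³z³ + 2y³z² - y³z - y³ + 3y²z³ - 3y²z² + y²z - 3y² - 2yz⁴ + 3yz³ - 3yz² + 2y - 3z⁴ + z + 2 → -2y⁵z² + 2y⁵z + 3y⁵ + 2y⁴z - y⁴ - 3y³z³ + 2y³z² + 2y³ + 3y²z³ - 3y²z² + y²z - 2yz⁴ + 3yz³ + 3yz² - yz - 2y - 3z⁴ + z + 2
  leading term y⁵z²: subtract (-2y²z)·g_2 from -2y⁵z² + 2y⁵z + 3y⁵ + 2y⁴z - y⁴ - 3y³z³ + 2y³z² + 2y³ + 3y²z³ - 3y²z² + y²z - 2yz⁴ + 3yz³ + 3yz² - yz - 2y - 3z⁴ + z + 2 → y⁵z + 3y⁵ + 3y⁴z² + 3y⁴z - y⁴ + 2y³z³ - y³z + 2y³ + 2y²z² - y²z - 2yz⁴ + 3yz³ + 3yz² - yz - 2y - 3z⁴ + z + 2
  leading term y⁵z: subtract (y²)·g_2 from y⁵z + 3y⁵ + 3y⁴z² + 3y⁴z - y⁴ + 2y³z³ - y³z + 2y³ + 2y²z² - y²z - 2yz⁴ + 3yz³ + 3yz² - yz - 2y - 3z⁴ + z + 2 → 3y⁴z² - 2y⁴z + 2y⁴ + 2y³z³ + y³z² - y³ + y² - 2yz⁴ + 3yz³ + 3yz² - yz - 2y - 3z⁴ + z + 2
  leading term y⁴z²: subtract (3yz)·g_2 from 3y⁴z² - 2y⁴z + 2y⁴ + 2y³z³ + y³z² - y³ + y² - 2yz⁴ + 3yz³ + 3yz² - yz - 2y - 3z⁴ + z + 2 → 3y⁴z + 2y⁴ + 2y³z³ + 2y³z - y³ + 3y²z³ + 3y²z² - 2y²z + y² - 2yz⁴ - 3yz³ - yz² + 2yz - 2y - 3z⁴ + z + 2
  leading term y⁴z: subtract (3y)·g_2 from 3y⁴z + 2y⁴ + 2y³z³ + 2y³z - y³ + 3y²z³ + 3y²z² - 2y²z + y² - 2yz⁴ - 3yz³ - yz² + 2yz - 2y - 3z⁴ + z + 2 → 2y³z³ + y³z + y³ + 3y²z³ - y²z² + y²z - y² - 2yz⁴ - 3yz³ - 2yz + y - 3z⁴ + z + 2
  leading term y³z³: subtract (2z²)·g_2 from 2y³z³ + y³z + y³ + 3y²z³ - y²z² + y²z - y² - 2yz⁴ - 3yz³ - 2yz + y - 3z⁴ + z + 2 → y³z² + y³z + y³ - 2y²z² + y²z - y² - yz³ + yz² - 2yz + y + 2z³ + 2z² + z + 2
  leading term y³z²: subtract (z)·g_2 from y³z² + y³z + y³ - 2y²z² + y²z - y² - yz³ + yz² - 2yz + y + 2z³ + 2z² + z + 2 → -2y³z + y³ - 3y²z - y² + 2yz² + 2yz + y + 3z² + 2z + 2
  leading term y³z: subtract (-2)·g_2 from -2y³z + y³ - 3y²z - y² + 2yz² + 2yz + y + 3z² + 2z + 2 → 0
  normal form = 0.
Since the normal form is 0, p ∈ I.

-2x²y + 3y²z³ - y²z² + 3y²z + y² + yz + 2y - 3z⁴ + z + 2 lies in I (it reduces to 0).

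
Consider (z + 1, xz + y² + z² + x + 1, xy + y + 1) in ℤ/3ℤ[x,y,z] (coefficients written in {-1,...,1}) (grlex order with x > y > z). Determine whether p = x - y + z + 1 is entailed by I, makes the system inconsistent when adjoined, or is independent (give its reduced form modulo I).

x - y + z + 1 is independent of I; its normal form modulo I is y - 1.

First compute the reduced Gröbner basis of I by Buchberger's algorithm.
f_1 = z + 1, LT = z.
f_2 = xz + y² + z² + x + 1, LT = xz.
f_3 = xy + y + 1, LT = xy.

S(f_1,f_2): lcm = xz. S = -y² - z² - 1.
  leading term y²: no divisor's leading term divides it; move -y² to the remainder.
  leading term z²: subtract (-z)·f_1 from -z² - 1 → z - 1
  leading term z: subtract (1)·f_1 from z - 1 → 1
  leading term 1: no divisor's leading term divides it; move 1 to the remainder.
  remainder -y² + 1 ≠ 0; add h_4 = -y² + 1 to the basis.

S(f_3,h_4): lcm = xy². S = y² + x + y.
  leading term y²: subtract (-1)·h_4 from y² + x + y → x + y + 1
  leading term x: no divisor's leading term divides it; move x to the remainder.
  leading term y: no divisor's leading term divides it; move y to the remainder.
  leading term 1: no divisor's leading term divides it; move 1 to the remainder.
  remainder x + y + 1 ≠ 0; add h_5 = x + y + 1 to the basis.

The other S-polynomials (S(f_1,f_3), S(f_2,f_3), S(f_1,h_4), S(f_2,h_4), S(f_1,h_5), S(f_2,h_5), S(f_3,h_5), S(h_4,h_5)) all reduce to 0 modulo the current basis, so we have a Gröbner basis.
Inter-reduce: drop elements whose leading term is divisible by another's, tail-reduce, and make monic.
Reduced Gröbner basis: {y² - 1, x + y + 1, z + 1}.
Label its elements g_1 = y² - 1, g_2 = x + y + 1, g_3 = z + 1.

Reduce p = x - y + z + 1 modulo G:
  leading term x: subtract (1)·g_2 from x - y + z + 1 → y + z
  leading term y: no divisor's leading term divides it; move y to the remainder.
  leading term z: subtract (1)·g_3 from z → -1
  leading term 1: no divisor's leading term divides it; move -1 to the remainder.
  normal form = y - 1.
The normal form is nonzero, so p ∉ I. Since p minus its normal form lies in I, I + (p) = I + (r) where r = y - 1; decide whether this ideal is the whole ring.
Run Buchberger on G together with r (pairs among the g_i already reduce to 0 since G is a Gröbner basis):
g_1 = y² - 1, LT = y².
g_2 = x + y + 1, LT = x.
g_3 = z + 1, LT = z.
r = y - 1, LT = y.

The S-polynomials (S(g_1,g_2), S(g_1,g_3), S(g_1,r), S(g_2,g_3), S(g_2,r), S(g_3,r)) all reduce to 0 modulo the current basis, so we have a Gröbner basis.
Inter-reduce: drop elements whose leading term is divisible by another's, tail-reduce, and make monic.
Reduced Gröbner basis: {x - 1, y - 1, z + 1}.
The reduced Gröbner basis of I + (p) is {x - 1, y - 1, z + 1} ≠ {1}, a proper ideal, so the enlarged system stays consistent: p is independent of I, with normal form y - 1.

The remainder on division by a Gröbner basis is unique — it is the normal form.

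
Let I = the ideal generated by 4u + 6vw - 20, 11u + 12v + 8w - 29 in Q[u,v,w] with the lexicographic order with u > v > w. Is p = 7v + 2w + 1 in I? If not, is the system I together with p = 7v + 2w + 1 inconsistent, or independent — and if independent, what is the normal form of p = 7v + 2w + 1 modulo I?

7v + 2w + 1 is independent of I; its normal form modulo I is 7v + 2w + 1.

First compute the reduced Gröbner basis of I by Buchberger's algorithm.
f_1 = 4u + 6vw - 20, LT = u.
f_2 = 11u + 12v + 8w - 29, LT = u.

S(f_1,f_2): lcm = u. S = 3/2vw - 12/11v - 8/11w - 26/11.
  reduce S modulo (f_1, f_2):
  remainder 3/2vw - 12/11v - 8/11w - 26/11 ≠ 0; add h_3 = 3/2vw - 12/11v - 8/11w - 26/11 to the basis.

The other S-polynomials (S(f_1,h_3), S(f_2,h_3)) all reduce to 0 modulo the current basis, so we have a Gröbner basis.
Inter-reduce: drop elements whose leading term is divisible by another's, tail-reduce, and make monic.
Reduced Gröbner basis: {u + 12/11v + 8/11w - 29/11, vw - 8/11v - 16/33w - 52/33}.
Label its elements g_1 = u + 12/11v + 8/11w - 29/11, g_2 = vw - 8/11v - 16/33w - 52/33.

Reduce p = 7v + 2w + 1 modulo G:
  leading term v: no divisor's leading term divides it; move 7v to the remainder.
  leading term w: no divisor's leading term divides it; move 2w to the remainder.
  leading term 1: no divisor's leading term divides it; move 1 to the remainder.
  normal form = 7v + 2w + 1.
The normal form is nonzero, so p ∉ I. Since p minus its normal form lies in I, I + (p) = I + (r) where r = 7v + 2w + 1; decide whether this ideal is the whole ring.
Run Buchberger on G together with r (pairs among the g_i already reduce to 0 since G is a Gröbner basis):
g_1 = u + 12/11v + 8/11w - 29/11, LT = u.
g_2 = vw - 8/11v - 16/33w - 52/33, LT = vw.
r = 7v + 2w + 1, LT = v.

S(g_2,r): lcm = vw. S = -8/11v - 2/7w^2 - 145/231w - 52/33.
  reduce S modulo (g_1, g_2, r):
  remainder -2/7w^2 - 97/231w - 340/231 ≠ 0; add m_4 = -2/7w^2 - 97/231w - 340/231 to the basis.

The other S-polynomials (S(g_1,g_2), S(g_1,r), S(g_1,m_4), S(g_2,m_4), S(r,m_4)) all reduce to 0 modulo the current basis, so we have a Gröbner basis.
Inter-reduce: drop elements whose leading term is divisible by another's, tail-reduce, and make monic.
Reduced Gröbner basis: {u + 32/77w - 215/77, v + 2/7w + 1/7, w^2 + 97/66w + 170/33}.
The reduced Gröbner basis of I + (p) is {u + 32/77w - 215/77, v + 2/7w + 1/7, w^2 + 97/66w + 170/33} ≠ {1}, a proper ideal, so the enlarged system stays consistent: p is independent of I, with normal form 7v + 2w + 1.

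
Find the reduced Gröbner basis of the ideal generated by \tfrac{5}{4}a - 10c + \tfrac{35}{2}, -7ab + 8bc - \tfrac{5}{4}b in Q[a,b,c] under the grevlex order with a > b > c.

f_1 = \tfrac{5}{4}a - 10c + \tfrac{35}{2}, LT = a.
f_2 = -7ab + 8bc - \tfrac{5}{4}b, LT = ab.

S(f_1,f_2): lcm = ab. S = -\tfrac{48}{7}bc + \tfrac{387}{28}b.
  reduce S modulo (f_1, f_2):
  remainder -\tfrac{48}{7}bc + \tfrac{387}{28}b ≠ 0; add g_3 = -\tfrac{48}{7}bc + \tfrac{387}{28}b to the basis.

The other S-polynomials (S(f_1,g_3), S(f_2,g_3)) all reduce to 0 modulo the current basis, so we have a Gröbner basis.
Inter-reduce: drop elements whose leading term is divisible by another's, tail-reduce, and make monic.

G = {bc - \tfrac{129}{64}b, a - 8c + 14}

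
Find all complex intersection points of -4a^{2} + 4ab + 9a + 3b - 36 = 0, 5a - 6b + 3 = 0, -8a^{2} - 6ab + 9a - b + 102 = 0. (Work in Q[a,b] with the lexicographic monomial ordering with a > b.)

{(3, 3)}

Compute a lex Gröbner basis by Buchberger's algorithm.
f_1 = -4a^{2} + 4ab + 9a + 3b - 36, LT = a^{2}.
f_2 = 5a - 6b + 3, LT = a.
f_3 = -8a^{2} - 6ab + 9a - b + 102, LT = a^{2}.

S(f_1,f_2): lcm = a^{2}. S = \tfrac{1}{5}ab - \tfrac{57}{20}a - \tfrac{3}{4}b + 9.
  leading term ab: subtract (\tfrac{1}{25}b)·f_2 from \tfrac{1}{5}ab - \tfrac{57}{20}a - \tfrac{3}{4}b + 9 → -\tfrac{57}{20}a + \tfrac{6}{25}b^{2} - \tfrac{87}{100}b + 9
  leading term a: subtract (-\tfrac{57}{100})·f_2 from -\tfrac{57}{20}a + \tfrac{6}{25}b^{2} - \tfrac{87}{100}b + 9 → \tfrac{6}{25}b^{2} - \tfrac{429}{100}b + \tfrac{1071}{100}
  leading term b^{2}: no divisor's leading term divides it; move \tfrac{6}{25}b^{2} to the remainder.
  leading term b: no divisor's leading term divides it; move -\tfrac{429}{100}b to the remainder.
  leading term 1: no divisor's leading term divides it; move \tfrac{1071}{100} to the remainder.
  remainder \tfrac{6}{25}b^{2} - \tfrac{429}{100}b + \tfrac{1071}{100} ≠ 0; add h_4 = \tfrac{6}{25}b^{2} - \tfrac{429}{100}b + \tfrac{1071}{100} to the basis.

S(f_1,f_3): lcm = a^{2}. S = -\tfrac{7}{4}ab - \tfrac{9}{8}a - \tfrac{7}{8}b + \tfrac{87}{4}.
  leading term ab: subtract (-\tfrac{7}{20}b)·f_2 from -\tfrac{7}{4}ab - \tfrac{9}{8}a - \tfrac{7}{8}b + \tfrac{87}{4} → -\tfrac{9}{8}a - \tfrac{21}{10}b^{2} + \tfrac{7}{40}b + \tfrac{87}{4}
  leading term a: subtract (-\tfrac{9}{40})·f_2 from -\tfrac{9}{8}a - \tfrac{21}{10}b^{2} + \tfrac{7}{40}b + \tfrac{87}{4} → -\tfrac{21}{10}b^{2} - \tfrac{47}{40}b + \tfrac{897}{40}
  leading term b^{2}: subtract (-\tfrac{35}{4})·h_4 from -\tfrac{21}{10}b^{2} - \tfrac{47}{40}b + \tfrac{897}{40} → -\tfrac{3097}{80}b + \tfrac{9291}{80}
  leading term b: no divisor's leading term divides it; move -\tfrac{3097}{80}b to the remainder.
  leading term 1: no divisor's leading term divides it; move \tfrac{9291}{80} to the remainder.
  remainder -\tfrac{3097}{80}b + \tfrac{9291}{80} ≠ 0; add h_5 = -\tfrac{3097}{80}b + \tfrac{9291}{80} to the basis.

The other S-polynomials (S(f_2,f_3), S(f_1,h_4), S(f_2,h_4), S(f_3,h_4), S(f_1,h_5), S(f_2,h_5), S(f_3,h_5), S(h_4,h_5)) all reduce to 0 modulo the current basis, so we have a Gröbner basis.
Inter-reduce: drop elements whose leading term is divisible by another's, tail-reduce, and make monic.
Reduced Gröbner basis: {a - 3, b - 3}.

The lex basis is triangular: the last element involves only b. Solving b - 3 = 0 gives b ∈ {3}; substituting each value into the earlier elements determines the remaining variables.
  b = 3: the earlier basis element becomes a - 3 = 0, giving a = 3 — point (3, 3).
Each listed point satisfies every original equation (direct substitution).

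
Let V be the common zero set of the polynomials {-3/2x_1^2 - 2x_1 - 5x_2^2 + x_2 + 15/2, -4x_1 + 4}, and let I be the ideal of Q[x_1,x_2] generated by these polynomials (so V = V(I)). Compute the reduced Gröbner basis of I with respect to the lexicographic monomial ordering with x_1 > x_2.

f_1 = -3/2x_1^2 - 2x_1 - 5x_2^2 + x_2 + 15/2, LT = x_1^2.
f_2 = -4x_1 + 4, LT = x_1.

S(f_1,f_2): lcm = x_1^2. S = 7/3x_1 + 10/3x_2^2 - 2/3x_2 - 5.
  reduce S modulo (f_1, f_2):
  remainder 10/3x_2^2 - 2/3x_2 - 8/3 ≠ 0; add g_3 = 10/3x_2^2 - 2/3x_2 - 8/3 to the basis.

The other S-polynomials (S(f_1,g_3), S(f_2,g_3)) all reduce to 0 modulo the current basis, so we have a Gröbner basis.
Inter-reduce: drop elements whose leading term is divisible by another's, tail-reduce, and make monic.

G = {x_1 - 1, x_2^2 - 1/5x_2 - 4/5}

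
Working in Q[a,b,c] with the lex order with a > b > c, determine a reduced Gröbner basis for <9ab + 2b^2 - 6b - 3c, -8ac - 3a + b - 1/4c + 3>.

G = {ab + 2/9b^2 - 2/3b - 1/3c, ac + 3/8a - 1/8b + 1/32c - 3/8, b^2c + 15/16b^2 - 201/64bc + 9/16b - 3/2c^2 - 9/16c}

f_1 = 9ab + 2b^2 - 6b - 3c, LT = ab.
f_2 = -8ac - 3a + b - 1/4c + 3, LT = ac.

S(f_1,f_2): lcm = abc. S = -3/8ab + 2/9b^2c + 1/8b^2 - 67/96bc + 3/8b - 1/3c^2.
  leading term ab: subtract (-1/24)·f_1 from -3/8ab + 2/9b^2c + 1/8b^2 - 67/96bc + 3/8b - 1/3c^2 → 2/9b^2c + 5/24b^2 - 67/96bc + 1/8b - 1/3c^2 - 1/8c
  leading term b^2c: no divisor's leading term divides it; move 2/9b^2c to the remainder.
  leading term b^2: no divisor's leading term divides it; move 5/24b^2 to the remainder.
  leading term bc: no divisor's leading term divides it; move -67/96bc to the remainder.
  leading term b: no divisor's leading term divides it; move 1/8b to the remainder.
  leading term c^2: no divisor's leading term divides it; move -1/3c^2 to the remainder.
  leading term c: no divisor's leading term divides it; move -1/8c to the remainder.
  remainder 2/9b^2c + 5/24b^2 - 67/96bc + 1/8b - 1/3c^2 - 1/8c ≠ 0; add g_3 = 2/9b^2c + 5/24b^2 - 67/96bc + 1/8b - 1/3c^2 - 1/8c to the basis.

The other S-polynomials (S(f_1,g_3), S(f_2,g_3)) all reduce to 0 modulo the current basis, so we have a Gröbner basis.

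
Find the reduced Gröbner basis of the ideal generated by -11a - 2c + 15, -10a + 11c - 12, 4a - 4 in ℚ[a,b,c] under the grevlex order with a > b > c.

f_1 = -11a - 2c + 15, LT = a.
f_2 = -10a + 11c - 12, LT = a.
f_3 = 4a - 4, LT = a.

S(f_1,f_2): lcm = a. S = 141/110c - 141/55.
  leading term c: no divisor's leading term divides it; move 141/110c to the remainder.
  leading term 1: no divisor's leading term divides it; move -141/55 to the remainder.
  remainder 141/110c - 141/55 ≠ 0; add g_4 = 141/110c - 141/55 to the basis.

The other S-polynomials (S(f_1,f_3), S(f_2,f_3), S(f_1,g_4), S(f_2,g_4), S(f_3,g_4)) all reduce to 0 modulo the current basis, so we have a Gröbner basis.
Inter-reduce: drop elements whose leading term is divisible by another's, tail-reduce, and make monic.

G = {a - 1, c - 2}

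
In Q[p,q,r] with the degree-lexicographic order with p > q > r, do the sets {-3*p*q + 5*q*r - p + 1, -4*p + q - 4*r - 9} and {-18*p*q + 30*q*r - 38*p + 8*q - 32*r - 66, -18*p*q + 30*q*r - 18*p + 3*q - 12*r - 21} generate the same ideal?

Since reduced Gröbner bases are canonical representatives of ideals under a given ordering, it suffices to compute and compare them.
Buchberger on the first generating set:
f_1 = -3*p*q + 5*q*r - p + 1, LT = p*q.
f_2 = -4*p + q - 4*r - 9, LT = p.

S(f_1,f_2): lcm = p*q. S = 1/4*q**2 - 8/3*q*r + 1/3*p - 9/4*q - 1/3.
  leading term q**2: no divisor's leading term divides it; move 1/4*q**2 to the remainder.
  leading term q*r: no divisor's leading term divides it; move -8/3*q*r to the remainder.
  leading term p: subtract (-1/12)·f_2 from 1/3*p - 9/4*q - 1/3 → -13/6*q - 1/3*r - 13/12
  leading term q: no divisor's leading term divides it; move -13/6*q to the remainder.
  leading term r: no divisor's leading term divides it; move -1/3*r to the remainder.
  leading term 1: no divisor's leading term divides it; move -13/12 to the remainder.
  remainder 1/4*q**2 - 8/3*q*r - 13/6*q - 1/3*r - 13/12 ≠ 0; add g_3 = 1/4*q**2 - 8/3*q*r - 13/6*q - 1/3*r - 13/12 to the basis.

The other S-polynomials (S(f_1,g_3), S(f_2,g_3)) all reduce to 0 modulo the current basis, so we have a Gröbner basis.
Inter-reduce: drop elements whose leading term is divisible by another's, tail-reduce, and make monic.
Reduced Gröbner basis: {q**2 - 32/3*q*r - 26/3*q - 4/3*r - 13/3, p - 1/4*q + r + 9/4}.

Buchberger on the second generating set:
h_1 = -18*p*q + 30*q*r - 38*p + 8*q - 32*r - 66, LT = p*q.
h_2 = -18*p*q + 30*q*r - 18*p + 3*q - 12*r - 21, LT = p*q.

S(h_1,h_2): lcm = p*q. S = 10/9*p - 5/18*q + 10/9*r + 5/2.
  leading term p: no divisor's leading term divides it; move 10/9*p to the remainder.
  leading term q: no divisor's leading term divides it; move -5/18*q to the remainder.
  leading term r: no divisor's leading term divides it; move 10/9*r to the remainder.
  leading term 1: no divisor's leading term divides it; move 5/2 to the remainder.
  remainder 10/9*p - 5/18*q + 10/9*r + 5/2 ≠ 0; add k_3 = 10/9*p - 5/18*q + 10/9*r + 5/2 to the basis.

S(h_1,k_3): lcm = p*q. S = 1/4*q**2 - 8/3*q*r + 19/9*p - 97/36*q + 16/9*r + 11/3.
  leading term q**2: no divisor's leading term divides it; move 1/4*q**2 to the remainder.
  leading term q*r: no divisor's leading term divides it; move -8/3*q*r to the remainder.
  leading term p: subtract (19/10)·k_3 from 19/9*p - 97/36*q + 16/9*r + 11/3 → -13/6*q - 1/3*r - 13/12
  leading term q: no divisor's leading term divides it; move -13/6*q to the remainder.
  leading term r: no divisor's leading term divides it; move -1/3*r to the remainder.
  leading term 1: no divisor's leading term divides it; move -13/12 to the remainder.
  remainder 1/4*q**2 - 8/3*q*r - 13/6*q - 1/3*r - 13/12 ≠ 0; add k_4 = 1/4*q**2 - 8/3*q*r - 13/6*q - 1/3*r - 13/12 to the basis.

The other S-polynomials (S(h_2,k_3), S(h_1,k_4), S(h_2,k_4), S(k_3,k_4)) all reduce to 0 modulo the current basis, so we have a Gröbner basis.
Inter-reduce: drop elements whose leading term is divisible by another's, tail-reduce, and make monic.
Reduced Gröbner basis: {q**2 - 32/3*q*r - 26/3*q - 4/3*r - 13/3, p - 1/4*q + r + 9/4}.

These coincide, so the ideals are equal.

Yes, the ideals are equal.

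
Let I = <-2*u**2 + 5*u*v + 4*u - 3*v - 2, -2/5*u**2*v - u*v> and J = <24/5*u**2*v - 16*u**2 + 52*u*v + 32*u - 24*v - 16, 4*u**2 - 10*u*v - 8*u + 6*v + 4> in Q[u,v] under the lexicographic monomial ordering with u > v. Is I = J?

Yes, the ideals are equal.

Equality of ideals is decidable: compute both reduced Gröbner bases (unique for the ordering) and check whether they agree.
Buchberger on the first generating set:
f_1 = -2*u**2 + 5*u*v + 4*u - 3*v - 2, LT = u**2.
f_2 = -2/5*u**2*v - u*v, LT = u**2*v.

S(f_1,f_2): lcm = u**2*v. S = -5/2*u*v**2 - 9/2*u*v + 3/2*v**2 + v.
  reduce S modulo (f_1, f_2):
  remainder -5/2*u*v**2 - 9/2*u*v + 3/2*v**2 + v ≠ 0; add g_3 = -5/2*u*v**2 - 9/2*u*v + 3/2*v**2 + v to the basis.

S(f_1,g_3): lcm = u**2*v**2. S = -9/5*u**2*v - 5/2*u*v**3 - 7/5*u*v**2 + 2/5*u*v + 3/2*v**3 + v**2.
  reduce S modulo (f_1, f_2, g_3):
  remainder -17/25*u*v + 93/50*v**2 + 31/25*v ≠ 0; add g_4 = -17/25*u*v + 93/50*v**2 + 31/25*v to the basis.

S(g_3,g_4): lcm = u*v**2. S = 9/5*u*v + 93/34*v**3 + 104/85*v**2 - 2/5*v.
  reduce S modulo (f_1, f_2, g_3, g_4):
  remainder 93/34*v**3 + 209/34*v**2 + 49/17*v ≠ 0; add g_5 = 93/34*v**3 + 209/34*v**2 + 49/17*v to the basis.

The other S-polynomials (S(f_2,g_3), S(f_1,g_4), S(f_2,g_4), S(f_1,g_5), S(f_2,g_5), S(g_3,g_5), S(g_4,g_5)) all reduce to 0 modulo the current basis, so we have a Gröbner basis.
Inter-reduce: drop elements whose leading term is divisible by another's, tail-reduce, and make monic.
Reduced Gröbner basis: {u**2 - 2*u - 465/68*v**2 - 52/17*v + 1, u*v - 93/34*v**2 - 31/17*v, v**3 + 209/93*v**2 + 98/93*v}.

Buchberger on the second generating set:
h_1 = 24/5*u**2*v - 16*u**2 + 52*u*v + 32*u - 24*v - 16, LT = u**2*v.
h_2 = 4*u**2 - 10*u*v - 8*u + 6*v + 4, LT = u**2.

S(h_1,h_2): lcm = u**2*v. S = -10/3*u**2 + 5/2*u*v**2 + 77/6*u*v + 20/3*u - 3/2*v**2 - 6*v - 10/3.
  reduce S modulo (h_1, h_2):
  remainder 5/2*u*v**2 + 9/2*u*v - 3/2*v**2 - v ≠ 0; add k_3 = 5/2*u*v**2 + 9/2*u*v - 3/2*v**2 - v to the basis.

S(h_1,k_3): lcm = u**2*v**2. S = -77/15*u**2*v + 343/30*u*v**2 + 106/15*u*v - 5*v**2 - 10/3*v.
  reduce S modulo (h_1, h_2, k_3):
  remainder -17/25*u*v + 93/50*v**2 + 31/25*v ≠ 0; add k_4 = -17/25*u*v + 93/50*v**2 + 31/25*v to the basis.

S(k_3,k_4): lcm = u*v**2. S = 9/5*u*v + 93/34*v**3 + 104/85*v**2 - 2/5*v.
  reduce S modulo (h_1, h_2, k_3, k_4):
  remainder 93/34*v**3 + 209/34*v**2 + 49/17*v ≠ 0; add k_5 = 93/34*v**3 + 209/34*v**2 + 49/17*v to the basis.

The other S-polynomials (S(h_2,k_3), S(h_1,k_4), S(h_2,k_4), S(h_1,k_5), S(h_2,k_5), S(k_3,k_5), S(k_4,k_5)) all reduce to 0 modulo the current basis, so we have a Gröbner basis.
Inter-reduce: drop elements whose leading term is divisible by another's, tail-reduce, and make monic.
Reduced Gröbner basis: {u**2 - 2*u - 465/68*v**2 - 52/17*v + 1, u*v - 93/34*v**2 - 31/17*v, v**3 + 209/93*v**2 + 98/93*v}.

These coincide, so the ideals are equal.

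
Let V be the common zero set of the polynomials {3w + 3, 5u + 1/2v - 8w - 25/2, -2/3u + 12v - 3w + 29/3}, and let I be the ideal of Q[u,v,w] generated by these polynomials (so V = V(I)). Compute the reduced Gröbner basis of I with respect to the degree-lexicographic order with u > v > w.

G = {u - 1, v + 1, w + 1}

This is the nonlinear analogue of row-reducing a linear system.

f_1 = 3w + 3, LT = w.
f_2 = 5u + 1/2v - 8w - 25/2, LT = u.
f_3 = -2/3u + 12v - 3w + 29/3, LT = u.

S(f_2,f_3): lcm = u. S = 181/10v - 61/10w + 12.
  leading term v: no divisor's leading term divides it; move 181/10v to the remainder.
  leading term w: subtract (-61/30)·f_1 from -61/10w + 12 → 181/10
  leading term 1: no divisor's leading term divides it; move 181/10 to the remainder.
  remainder 181/10v + 181/10 ≠ 0; add g_4 = 181/10v + 181/10 to the basis.

The other S-polynomials (S(f_1,f_2), S(f_1,f_3), S(f_1,g_4), S(f_2,g_4), S(f_3,g_4)) all reduce to 0 modulo the current basis, so we have a Gröbner basis.
Inter-reduce: drop elements whose leading term is divisible by another's, tail-reduce, and make monic.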